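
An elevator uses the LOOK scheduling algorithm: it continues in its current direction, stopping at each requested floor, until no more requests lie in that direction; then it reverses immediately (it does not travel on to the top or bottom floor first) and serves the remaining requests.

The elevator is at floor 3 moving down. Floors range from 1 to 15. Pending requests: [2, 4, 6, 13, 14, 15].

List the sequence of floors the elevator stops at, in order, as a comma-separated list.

Answer: 2, 4, 6, 13, 14, 15

Derivation:
Current: 3, moving DOWN
Serve below first (descending): [2]
Then reverse, serve above (ascending): [4, 6, 13, 14, 15]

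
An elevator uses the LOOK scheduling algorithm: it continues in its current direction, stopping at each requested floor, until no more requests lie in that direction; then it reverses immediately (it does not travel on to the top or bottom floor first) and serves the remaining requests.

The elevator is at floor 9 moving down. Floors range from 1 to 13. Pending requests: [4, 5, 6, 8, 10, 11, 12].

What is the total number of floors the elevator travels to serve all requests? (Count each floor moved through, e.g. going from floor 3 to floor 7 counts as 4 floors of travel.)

Answer: 13

Derivation:
Start at floor 9 moving down, LOOK stop order: [8, 6, 5, 4, 10, 11, 12]
  9 → 8: |8-9| = 1, total = 1
  8 → 6: |6-8| = 2, total = 3
  6 → 5: |5-6| = 1, total = 4
  5 → 4: |4-5| = 1, total = 5
  4 → 10: |10-4| = 6, total = 11
  10 → 11: |11-10| = 1, total = 12
  11 → 12: |12-11| = 1, total = 13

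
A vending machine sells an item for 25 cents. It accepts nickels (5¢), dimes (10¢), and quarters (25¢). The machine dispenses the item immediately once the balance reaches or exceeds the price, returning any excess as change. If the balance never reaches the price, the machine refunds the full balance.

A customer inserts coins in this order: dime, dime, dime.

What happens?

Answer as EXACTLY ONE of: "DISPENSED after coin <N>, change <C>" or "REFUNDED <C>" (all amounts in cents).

Answer: DISPENSED after coin 3, change 5

Derivation:
Price: 25¢
Coin 1 (dime, 10¢): balance = 10¢
Coin 2 (dime, 10¢): balance = 20¢
Coin 3 (dime, 10¢): balance = 30¢
  → balance >= price → DISPENSE, change = 30 - 25 = 5¢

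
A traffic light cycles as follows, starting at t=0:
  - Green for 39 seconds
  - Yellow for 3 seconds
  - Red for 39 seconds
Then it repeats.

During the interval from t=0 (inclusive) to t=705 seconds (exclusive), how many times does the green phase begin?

Answer: 9

Derivation:
Cycle = 39+3+39 = 81s
green phase starts at t = k*81 + 0 for k=0,1,2,...
Need k*81+0 < 705 → k < 8.704
k ∈ {0, ..., 8} → 9 starts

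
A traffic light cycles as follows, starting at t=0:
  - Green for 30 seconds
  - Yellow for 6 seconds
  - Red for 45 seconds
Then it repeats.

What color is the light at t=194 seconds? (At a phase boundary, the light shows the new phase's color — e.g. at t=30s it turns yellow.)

Answer: yellow

Derivation:
Cycle length = 30 + 6 + 45 = 81s
t = 194, phase_t = 194 mod 81 = 32
30 <= 32 < 36 (yellow end) → YELLOW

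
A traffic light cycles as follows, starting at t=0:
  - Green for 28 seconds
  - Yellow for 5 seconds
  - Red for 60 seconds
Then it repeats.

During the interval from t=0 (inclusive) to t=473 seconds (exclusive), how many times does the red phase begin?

Cycle = 28+5+60 = 93s
red phase starts at t = k*93 + 33 for k=0,1,2,...
Need k*93+33 < 473 → k < 4.731
k ∈ {0, ..., 4} → 5 starts

Answer: 5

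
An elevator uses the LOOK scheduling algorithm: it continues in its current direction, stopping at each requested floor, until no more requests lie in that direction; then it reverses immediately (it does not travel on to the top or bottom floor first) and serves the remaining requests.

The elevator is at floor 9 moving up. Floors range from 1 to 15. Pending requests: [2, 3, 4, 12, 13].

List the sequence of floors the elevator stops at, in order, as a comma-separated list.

Answer: 12, 13, 4, 3, 2

Derivation:
Current: 9, moving UP
Serve above first (ascending): [12, 13]
Then reverse, serve below (descending): [4, 3, 2]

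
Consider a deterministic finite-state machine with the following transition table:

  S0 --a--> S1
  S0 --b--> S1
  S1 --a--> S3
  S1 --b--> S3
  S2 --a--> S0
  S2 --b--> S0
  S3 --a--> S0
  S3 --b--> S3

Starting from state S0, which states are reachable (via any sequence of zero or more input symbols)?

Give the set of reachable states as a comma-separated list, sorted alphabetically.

BFS from S0:
  visit S0: S0--a-->S1 (new), S0--b-->S1 (seen)
  visit S1: S1--a-->S3 (new), S1--b-->S3 (seen)
  visit S3: S3--a-->S0 (seen), S3--b-->S3 (seen)

Answer: S0, S1, S3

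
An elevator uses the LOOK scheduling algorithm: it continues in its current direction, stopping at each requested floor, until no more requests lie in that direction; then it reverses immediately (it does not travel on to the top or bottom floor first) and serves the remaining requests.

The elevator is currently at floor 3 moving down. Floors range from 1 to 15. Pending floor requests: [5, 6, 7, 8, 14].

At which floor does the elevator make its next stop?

Answer: 5

Derivation:
Current floor: 3, direction: down
Requests above: [5, 6, 7, 8, 14]
Requests below: []
Moving down but no requests below → reverse; nearest above is min([5, 6, 7, 8, 14]) = 5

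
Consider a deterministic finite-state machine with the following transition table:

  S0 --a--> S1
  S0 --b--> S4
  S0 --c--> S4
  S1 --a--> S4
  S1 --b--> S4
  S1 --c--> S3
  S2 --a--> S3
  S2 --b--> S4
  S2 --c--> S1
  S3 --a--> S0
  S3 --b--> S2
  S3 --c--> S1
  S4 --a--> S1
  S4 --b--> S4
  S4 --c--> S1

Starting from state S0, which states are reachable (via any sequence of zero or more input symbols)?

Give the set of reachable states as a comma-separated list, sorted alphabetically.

Answer: S0, S1, S2, S3, S4

Derivation:
BFS from S0:
  visit S0: S0--a-->S1 (new), S0--b-->S4 (new), S0--c-->S4 (seen)
  visit S1: S1--a-->S4 (seen), S1--b-->S4 (seen), S1--c-->S3 (new)
  visit S4: S4--a-->S1 (seen), S4--b-->S4 (seen), S4--c-->S1 (seen)
  visit S3: S3--a-->S0 (seen), S3--b-->S2 (new), S3--c-->S1 (seen)
  visit S2: S2--a-->S3 (seen), S2--b-->S4 (seen), S2--c-->S1 (seen)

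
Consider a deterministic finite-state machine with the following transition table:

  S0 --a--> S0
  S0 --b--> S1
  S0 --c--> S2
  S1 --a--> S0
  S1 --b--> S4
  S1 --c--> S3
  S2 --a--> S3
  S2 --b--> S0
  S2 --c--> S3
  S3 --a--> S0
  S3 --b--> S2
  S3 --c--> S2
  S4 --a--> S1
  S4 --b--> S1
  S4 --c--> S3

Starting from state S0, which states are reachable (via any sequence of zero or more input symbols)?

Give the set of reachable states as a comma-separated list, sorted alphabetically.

BFS from S0:
  visit S0: S0--a-->S0 (seen), S0--b-->S1 (new), S0--c-->S2 (new)
  visit S1: S1--a-->S0 (seen), S1--b-->S4 (new), S1--c-->S3 (new)
  visit S2: S2--a-->S3 (seen), S2--b-->S0 (seen), S2--c-->S3 (seen)
  visit S4: S4--a-->S1 (seen), S4--b-->S1 (seen), S4--c-->S3 (seen)
  visit S3: S3--a-->S0 (seen), S3--b-->S2 (seen), S3--c-->S2 (seen)

Answer: S0, S1, S2, S3, S4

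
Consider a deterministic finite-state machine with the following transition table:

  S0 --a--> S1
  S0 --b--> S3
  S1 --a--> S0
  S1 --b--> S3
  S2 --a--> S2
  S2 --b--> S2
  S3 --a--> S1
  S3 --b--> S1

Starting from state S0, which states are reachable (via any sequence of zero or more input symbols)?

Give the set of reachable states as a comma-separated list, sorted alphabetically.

BFS from S0:
  visit S0: S0--a-->S1 (new), S0--b-->S3 (new)
  visit S1: S1--a-->S0 (seen), S1--b-->S3 (seen)
  visit S3: S3--a-->S1 (seen), S3--b-->S1 (seen)

Answer: S0, S1, S3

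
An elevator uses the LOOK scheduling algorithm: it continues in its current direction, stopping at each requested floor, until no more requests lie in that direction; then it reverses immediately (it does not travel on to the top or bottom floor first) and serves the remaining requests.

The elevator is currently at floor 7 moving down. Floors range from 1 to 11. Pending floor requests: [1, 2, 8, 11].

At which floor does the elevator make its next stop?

Current floor: 7, direction: down
Requests above: [8, 11]
Requests below: [1, 2]
Moving down and requests lie below → nearest below is max([1, 2]) = 2

Answer: 2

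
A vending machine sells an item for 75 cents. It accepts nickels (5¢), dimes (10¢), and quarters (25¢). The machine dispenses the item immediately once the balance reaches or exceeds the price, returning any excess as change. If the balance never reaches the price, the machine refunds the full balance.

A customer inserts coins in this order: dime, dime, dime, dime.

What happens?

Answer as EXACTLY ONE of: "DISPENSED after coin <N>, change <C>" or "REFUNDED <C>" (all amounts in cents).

Price: 75¢
Coin 1 (dime, 10¢): balance = 10¢
Coin 2 (dime, 10¢): balance = 20¢
Coin 3 (dime, 10¢): balance = 30¢
Coin 4 (dime, 10¢): balance = 40¢
All coins inserted, balance 40¢ < price 75¢ → REFUND 40¢

Answer: REFUNDED 40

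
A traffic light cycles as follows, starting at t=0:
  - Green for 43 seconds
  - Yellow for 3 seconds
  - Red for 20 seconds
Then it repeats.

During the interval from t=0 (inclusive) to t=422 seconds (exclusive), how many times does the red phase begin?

Answer: 6

Derivation:
Cycle = 43+3+20 = 66s
red phase starts at t = k*66 + 46 for k=0,1,2,...
Need k*66+46 < 422 → k < 5.697
k ∈ {0, ..., 5} → 6 starts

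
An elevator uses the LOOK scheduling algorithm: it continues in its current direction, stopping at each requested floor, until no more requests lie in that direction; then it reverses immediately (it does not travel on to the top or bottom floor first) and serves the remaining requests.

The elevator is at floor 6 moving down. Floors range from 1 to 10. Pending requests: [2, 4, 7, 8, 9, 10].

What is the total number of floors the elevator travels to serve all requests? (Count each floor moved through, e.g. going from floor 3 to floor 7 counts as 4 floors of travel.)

Answer: 12

Derivation:
Start at floor 6 moving down, LOOK stop order: [4, 2, 7, 8, 9, 10]
  6 → 4: |4-6| = 2, total = 2
  4 → 2: |2-4| = 2, total = 4
  2 → 7: |7-2| = 5, total = 9
  7 → 8: |8-7| = 1, total = 10
  8 → 9: |9-8| = 1, total = 11
  9 → 10: |10-9| = 1, total = 12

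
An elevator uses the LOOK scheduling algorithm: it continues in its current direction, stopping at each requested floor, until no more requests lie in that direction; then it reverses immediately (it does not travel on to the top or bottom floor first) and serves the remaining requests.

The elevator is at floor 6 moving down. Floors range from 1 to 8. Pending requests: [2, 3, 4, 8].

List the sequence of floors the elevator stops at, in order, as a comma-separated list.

Answer: 4, 3, 2, 8

Derivation:
Current: 6, moving DOWN
Serve below first (descending): [4, 3, 2]
Then reverse, serve above (ascending): [8]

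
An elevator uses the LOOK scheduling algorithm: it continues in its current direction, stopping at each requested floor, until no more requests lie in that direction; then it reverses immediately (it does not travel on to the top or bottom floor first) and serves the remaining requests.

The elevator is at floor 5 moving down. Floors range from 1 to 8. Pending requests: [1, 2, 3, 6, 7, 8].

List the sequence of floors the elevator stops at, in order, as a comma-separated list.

Answer: 3, 2, 1, 6, 7, 8

Derivation:
Current: 5, moving DOWN
Serve below first (descending): [3, 2, 1]
Then reverse, serve above (ascending): [6, 7, 8]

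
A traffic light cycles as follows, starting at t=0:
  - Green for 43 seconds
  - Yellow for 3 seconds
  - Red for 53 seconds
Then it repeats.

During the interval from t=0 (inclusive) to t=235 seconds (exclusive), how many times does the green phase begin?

Cycle = 43+3+53 = 99s
green phase starts at t = k*99 + 0 for k=0,1,2,...
Need k*99+0 < 235 → k < 2.374
k ∈ {0, ..., 2} → 3 starts

Answer: 3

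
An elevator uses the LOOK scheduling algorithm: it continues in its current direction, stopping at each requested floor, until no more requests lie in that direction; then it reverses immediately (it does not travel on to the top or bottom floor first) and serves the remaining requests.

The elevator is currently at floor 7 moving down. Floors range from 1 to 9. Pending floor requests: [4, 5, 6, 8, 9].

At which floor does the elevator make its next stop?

Current floor: 7, direction: down
Requests above: [8, 9]
Requests below: [4, 5, 6]
Moving down and requests lie below → nearest below is max([4, 5, 6]) = 6

Answer: 6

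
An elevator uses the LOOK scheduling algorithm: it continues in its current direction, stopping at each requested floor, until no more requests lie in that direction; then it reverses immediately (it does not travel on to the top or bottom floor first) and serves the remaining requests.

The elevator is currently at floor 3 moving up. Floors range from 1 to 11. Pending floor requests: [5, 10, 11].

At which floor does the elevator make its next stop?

Current floor: 3, direction: up
Requests above: [5, 10, 11]
Requests below: []
Moving up and requests lie above → nearest above is min([5, 10, 11]) = 5

Answer: 5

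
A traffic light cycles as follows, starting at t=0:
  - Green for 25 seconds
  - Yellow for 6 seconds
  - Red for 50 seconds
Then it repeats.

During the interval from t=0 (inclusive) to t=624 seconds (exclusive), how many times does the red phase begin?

Cycle = 25+6+50 = 81s
red phase starts at t = k*81 + 31 for k=0,1,2,...
Need k*81+31 < 624 → k < 7.321
k ∈ {0, ..., 7} → 8 starts

Answer: 8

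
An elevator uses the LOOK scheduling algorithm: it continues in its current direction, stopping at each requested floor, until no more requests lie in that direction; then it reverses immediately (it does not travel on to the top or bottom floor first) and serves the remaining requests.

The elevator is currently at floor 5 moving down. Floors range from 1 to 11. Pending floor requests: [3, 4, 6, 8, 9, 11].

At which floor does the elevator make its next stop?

Current floor: 5, direction: down
Requests above: [6, 8, 9, 11]
Requests below: [3, 4]
Moving down and requests lie below → nearest below is max([3, 4]) = 4

Answer: 4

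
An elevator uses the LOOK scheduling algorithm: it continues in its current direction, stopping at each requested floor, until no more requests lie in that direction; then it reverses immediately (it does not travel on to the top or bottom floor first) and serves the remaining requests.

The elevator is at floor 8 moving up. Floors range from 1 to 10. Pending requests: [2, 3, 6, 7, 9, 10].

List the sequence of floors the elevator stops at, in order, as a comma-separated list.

Current: 8, moving UP
Serve above first (ascending): [9, 10]
Then reverse, serve below (descending): [7, 6, 3, 2]

Answer: 9, 10, 7, 6, 3, 2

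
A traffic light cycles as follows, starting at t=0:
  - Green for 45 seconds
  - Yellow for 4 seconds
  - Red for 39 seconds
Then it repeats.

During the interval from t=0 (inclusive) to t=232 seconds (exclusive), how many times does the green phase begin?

Cycle = 45+4+39 = 88s
green phase starts at t = k*88 + 0 for k=0,1,2,...
Need k*88+0 < 232 → k < 2.636
k ∈ {0, ..., 2} → 3 starts

Answer: 3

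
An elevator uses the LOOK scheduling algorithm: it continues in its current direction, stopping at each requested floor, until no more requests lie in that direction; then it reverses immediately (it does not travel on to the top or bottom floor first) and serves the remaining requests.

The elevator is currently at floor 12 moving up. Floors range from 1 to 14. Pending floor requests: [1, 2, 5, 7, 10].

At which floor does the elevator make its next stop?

Answer: 10

Derivation:
Current floor: 12, direction: up
Requests above: []
Requests below: [1, 2, 5, 7, 10]
Moving up but no requests above → reverse; nearest below is max([1, 2, 5, 7, 10]) = 10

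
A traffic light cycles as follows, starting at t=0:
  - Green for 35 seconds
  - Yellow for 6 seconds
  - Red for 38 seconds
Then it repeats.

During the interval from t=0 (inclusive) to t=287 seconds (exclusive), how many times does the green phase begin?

Answer: 4

Derivation:
Cycle = 35+6+38 = 79s
green phase starts at t = k*79 + 0 for k=0,1,2,...
Need k*79+0 < 287 → k < 3.633
k ∈ {0, ..., 3} → 4 starts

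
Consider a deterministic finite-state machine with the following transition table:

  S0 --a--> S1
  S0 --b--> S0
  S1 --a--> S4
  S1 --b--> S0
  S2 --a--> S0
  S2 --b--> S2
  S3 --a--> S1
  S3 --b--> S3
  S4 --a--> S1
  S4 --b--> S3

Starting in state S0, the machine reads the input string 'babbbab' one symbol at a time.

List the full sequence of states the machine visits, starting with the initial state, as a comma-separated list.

Start: S0
  read 'b': S0 --b--> S0
  read 'a': S0 --a--> S1
  read 'b': S1 --b--> S0
  read 'b': S0 --b--> S0
  read 'b': S0 --b--> S0
  read 'a': S0 --a--> S1
  read 'b': S1 --b--> S0

Answer: S0, S0, S1, S0, S0, S0, S1, S0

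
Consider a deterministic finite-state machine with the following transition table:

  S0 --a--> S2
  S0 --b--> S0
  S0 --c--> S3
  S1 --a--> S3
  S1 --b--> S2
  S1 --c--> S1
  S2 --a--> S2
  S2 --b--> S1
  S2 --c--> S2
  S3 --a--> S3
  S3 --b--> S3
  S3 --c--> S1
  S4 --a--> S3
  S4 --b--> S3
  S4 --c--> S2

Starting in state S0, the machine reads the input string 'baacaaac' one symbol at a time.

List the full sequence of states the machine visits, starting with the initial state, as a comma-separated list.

Answer: S0, S0, S2, S2, S2, S2, S2, S2, S2

Derivation:
Start: S0
  read 'b': S0 --b--> S0
  read 'a': S0 --a--> S2
  read 'a': S2 --a--> S2
  read 'c': S2 --c--> S2
  read 'a': S2 --a--> S2
  read 'a': S2 --a--> S2
  read 'a': S2 --a--> S2
  read 'c': S2 --c--> S2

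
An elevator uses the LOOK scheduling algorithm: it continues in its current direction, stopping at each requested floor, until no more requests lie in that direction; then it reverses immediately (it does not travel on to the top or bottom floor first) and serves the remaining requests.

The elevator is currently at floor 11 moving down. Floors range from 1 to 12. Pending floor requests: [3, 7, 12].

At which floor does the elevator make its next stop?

Answer: 7

Derivation:
Current floor: 11, direction: down
Requests above: [12]
Requests below: [3, 7]
Moving down and requests lie below → nearest below is max([3, 7]) = 7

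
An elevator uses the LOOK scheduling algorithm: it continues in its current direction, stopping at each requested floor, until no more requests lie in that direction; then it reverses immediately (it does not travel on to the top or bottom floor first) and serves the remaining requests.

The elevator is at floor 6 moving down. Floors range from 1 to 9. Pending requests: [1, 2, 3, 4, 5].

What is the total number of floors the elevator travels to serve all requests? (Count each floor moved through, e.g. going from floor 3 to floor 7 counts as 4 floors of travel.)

Answer: 5

Derivation:
Start at floor 6 moving down, LOOK stop order: [5, 4, 3, 2, 1]
  6 → 5: |5-6| = 1, total = 1
  5 → 4: |4-5| = 1, total = 2
  4 → 3: |3-4| = 1, total = 3
  3 → 2: |2-3| = 1, total = 4
  2 → 1: |1-2| = 1, total = 5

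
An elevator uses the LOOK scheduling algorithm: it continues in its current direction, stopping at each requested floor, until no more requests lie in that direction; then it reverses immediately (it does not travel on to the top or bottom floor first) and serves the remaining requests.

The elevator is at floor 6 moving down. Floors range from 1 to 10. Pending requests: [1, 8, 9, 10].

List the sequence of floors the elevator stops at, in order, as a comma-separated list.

Current: 6, moving DOWN
Serve below first (descending): [1]
Then reverse, serve above (ascending): [8, 9, 10]

Answer: 1, 8, 9, 10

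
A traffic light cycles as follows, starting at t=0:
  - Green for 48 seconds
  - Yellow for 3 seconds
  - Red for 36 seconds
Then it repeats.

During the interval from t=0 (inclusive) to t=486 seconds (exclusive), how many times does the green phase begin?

Cycle = 48+3+36 = 87s
green phase starts at t = k*87 + 0 for k=0,1,2,...
Need k*87+0 < 486 → k < 5.586
k ∈ {0, ..., 5} → 6 starts

Answer: 6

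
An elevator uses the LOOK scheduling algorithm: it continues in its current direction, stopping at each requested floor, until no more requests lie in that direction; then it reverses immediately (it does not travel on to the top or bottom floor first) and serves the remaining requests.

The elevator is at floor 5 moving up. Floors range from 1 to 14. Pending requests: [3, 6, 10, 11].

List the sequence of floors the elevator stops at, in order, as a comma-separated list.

Answer: 6, 10, 11, 3

Derivation:
Current: 5, moving UP
Serve above first (ascending): [6, 10, 11]
Then reverse, serve below (descending): [3]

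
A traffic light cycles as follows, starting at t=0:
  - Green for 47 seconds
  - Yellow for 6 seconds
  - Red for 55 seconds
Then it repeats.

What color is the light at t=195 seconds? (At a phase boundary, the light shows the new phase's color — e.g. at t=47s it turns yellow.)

Cycle length = 47 + 6 + 55 = 108s
t = 195, phase_t = 195 mod 108 = 87
87 >= 53 → RED

Answer: red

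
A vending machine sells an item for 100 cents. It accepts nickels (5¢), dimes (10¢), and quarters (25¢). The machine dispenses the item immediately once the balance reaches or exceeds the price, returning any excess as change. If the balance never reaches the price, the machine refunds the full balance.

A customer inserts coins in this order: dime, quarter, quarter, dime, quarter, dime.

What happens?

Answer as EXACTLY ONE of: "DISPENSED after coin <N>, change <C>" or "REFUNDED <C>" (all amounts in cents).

Price: 100¢
Coin 1 (dime, 10¢): balance = 10¢
Coin 2 (quarter, 25¢): balance = 35¢
Coin 3 (quarter, 25¢): balance = 60¢
Coin 4 (dime, 10¢): balance = 70¢
Coin 5 (quarter, 25¢): balance = 95¢
Coin 6 (dime, 10¢): balance = 105¢
  → balance >= price → DISPENSE, change = 105 - 100 = 5¢

Answer: DISPENSED after coin 6, change 5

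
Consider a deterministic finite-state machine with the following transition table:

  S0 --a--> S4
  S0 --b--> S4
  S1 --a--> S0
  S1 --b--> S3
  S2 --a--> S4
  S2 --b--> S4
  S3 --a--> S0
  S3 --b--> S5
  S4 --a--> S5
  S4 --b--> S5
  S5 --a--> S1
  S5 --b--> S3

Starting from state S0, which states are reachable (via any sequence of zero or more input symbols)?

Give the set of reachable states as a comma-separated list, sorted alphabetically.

BFS from S0:
  visit S0: S0--a-->S4 (new), S0--b-->S4 (seen)
  visit S4: S4--a-->S5 (new), S4--b-->S5 (seen)
  visit S5: S5--a-->S1 (new), S5--b-->S3 (new)
  visit S1: S1--a-->S0 (seen), S1--b-->S3 (seen)
  visit S3: S3--a-->S0 (seen), S3--b-->S5 (seen)

Answer: S0, S1, S3, S4, S5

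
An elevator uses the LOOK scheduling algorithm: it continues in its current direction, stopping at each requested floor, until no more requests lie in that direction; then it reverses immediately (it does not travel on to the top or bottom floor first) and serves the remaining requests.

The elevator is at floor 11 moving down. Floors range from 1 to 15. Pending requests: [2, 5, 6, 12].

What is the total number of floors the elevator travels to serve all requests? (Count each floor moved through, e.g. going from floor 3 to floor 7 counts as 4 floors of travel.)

Answer: 19

Derivation:
Start at floor 11 moving down, LOOK stop order: [6, 5, 2, 12]
  11 → 6: |6-11| = 5, total = 5
  6 → 5: |5-6| = 1, total = 6
  5 → 2: |2-5| = 3, total = 9
  2 → 12: |12-2| = 10, total = 19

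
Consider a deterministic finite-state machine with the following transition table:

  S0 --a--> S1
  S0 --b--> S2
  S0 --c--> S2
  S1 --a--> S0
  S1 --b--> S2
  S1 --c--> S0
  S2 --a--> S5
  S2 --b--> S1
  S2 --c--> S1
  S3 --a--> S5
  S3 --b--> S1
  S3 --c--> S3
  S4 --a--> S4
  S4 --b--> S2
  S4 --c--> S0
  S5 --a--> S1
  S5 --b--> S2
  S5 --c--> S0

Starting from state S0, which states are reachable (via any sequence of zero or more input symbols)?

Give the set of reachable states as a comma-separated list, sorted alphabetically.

BFS from S0:
  visit S0: S0--a-->S1 (new), S0--b-->S2 (new), S0--c-->S2 (seen)
  visit S1: S1--a-->S0 (seen), S1--b-->S2 (seen), S1--c-->S0 (seen)
  visit S2: S2--a-->S5 (new), S2--b-->S1 (seen), S2--c-->S1 (seen)
  visit S5: S5--a-->S1 (seen), S5--b-->S2 (seen), S5--c-->S0 (seen)

Answer: S0, S1, S2, S5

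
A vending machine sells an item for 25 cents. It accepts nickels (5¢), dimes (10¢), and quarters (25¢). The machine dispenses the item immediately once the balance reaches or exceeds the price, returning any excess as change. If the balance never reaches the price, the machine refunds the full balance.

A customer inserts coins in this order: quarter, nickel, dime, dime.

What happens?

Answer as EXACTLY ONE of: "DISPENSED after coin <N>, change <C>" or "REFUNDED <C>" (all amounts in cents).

Price: 25¢
Coin 1 (quarter, 25¢): balance = 25¢
  → balance >= price → DISPENSE, change = 25 - 25 = 0¢

Answer: DISPENSED after coin 1, change 0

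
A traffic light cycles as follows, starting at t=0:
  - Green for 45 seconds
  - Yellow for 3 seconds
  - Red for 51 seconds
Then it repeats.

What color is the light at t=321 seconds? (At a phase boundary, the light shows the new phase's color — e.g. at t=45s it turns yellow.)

Answer: green

Derivation:
Cycle length = 45 + 3 + 51 = 99s
t = 321, phase_t = 321 mod 99 = 24
24 < 45 (green end) → GREEN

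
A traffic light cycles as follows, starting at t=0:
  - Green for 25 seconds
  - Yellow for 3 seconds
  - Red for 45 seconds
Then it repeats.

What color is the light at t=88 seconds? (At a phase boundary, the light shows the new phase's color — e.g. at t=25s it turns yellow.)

Cycle length = 25 + 3 + 45 = 73s
t = 88, phase_t = 88 mod 73 = 15
15 < 25 (green end) → GREEN

Answer: green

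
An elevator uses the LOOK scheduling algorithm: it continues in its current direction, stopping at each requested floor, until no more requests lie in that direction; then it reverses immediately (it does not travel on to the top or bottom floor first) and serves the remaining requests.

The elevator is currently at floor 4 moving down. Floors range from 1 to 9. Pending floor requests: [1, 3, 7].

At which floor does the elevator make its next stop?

Current floor: 4, direction: down
Requests above: [7]
Requests below: [1, 3]
Moving down and requests lie below → nearest below is max([1, 3]) = 3

Answer: 3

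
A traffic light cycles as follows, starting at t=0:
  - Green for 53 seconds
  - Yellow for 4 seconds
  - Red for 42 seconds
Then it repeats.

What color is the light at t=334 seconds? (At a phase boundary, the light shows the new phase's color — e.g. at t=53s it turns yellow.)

Cycle length = 53 + 4 + 42 = 99s
t = 334, phase_t = 334 mod 99 = 37
37 < 53 (green end) → GREEN

Answer: green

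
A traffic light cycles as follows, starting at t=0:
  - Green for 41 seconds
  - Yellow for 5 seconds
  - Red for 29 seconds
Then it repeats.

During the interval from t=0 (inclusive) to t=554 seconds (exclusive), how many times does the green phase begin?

Answer: 8

Derivation:
Cycle = 41+5+29 = 75s
green phase starts at t = k*75 + 0 for k=0,1,2,...
Need k*75+0 < 554 → k < 7.387
k ∈ {0, ..., 7} → 8 starts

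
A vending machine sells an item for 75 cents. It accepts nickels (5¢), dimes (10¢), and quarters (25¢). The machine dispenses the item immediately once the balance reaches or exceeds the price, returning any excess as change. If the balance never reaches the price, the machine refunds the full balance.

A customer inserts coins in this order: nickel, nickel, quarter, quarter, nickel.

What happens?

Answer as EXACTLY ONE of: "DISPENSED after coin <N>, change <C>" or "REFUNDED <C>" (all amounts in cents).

Price: 75¢
Coin 1 (nickel, 5¢): balance = 5¢
Coin 2 (nickel, 5¢): balance = 10¢
Coin 3 (quarter, 25¢): balance = 35¢
Coin 4 (quarter, 25¢): balance = 60¢
Coin 5 (nickel, 5¢): balance = 65¢
All coins inserted, balance 65¢ < price 75¢ → REFUND 65¢

Answer: REFUNDED 65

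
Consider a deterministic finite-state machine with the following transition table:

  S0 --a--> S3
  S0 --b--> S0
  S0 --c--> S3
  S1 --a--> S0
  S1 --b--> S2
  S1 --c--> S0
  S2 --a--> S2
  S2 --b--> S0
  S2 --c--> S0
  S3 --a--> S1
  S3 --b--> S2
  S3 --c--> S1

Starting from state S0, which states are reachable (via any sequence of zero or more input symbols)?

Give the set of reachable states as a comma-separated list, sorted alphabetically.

BFS from S0:
  visit S0: S0--a-->S3 (new), S0--b-->S0 (seen), S0--c-->S3 (seen)
  visit S3: S3--a-->S1 (new), S3--b-->S2 (new), S3--c-->S1 (seen)
  visit S1: S1--a-->S0 (seen), S1--b-->S2 (seen), S1--c-->S0 (seen)
  visit S2: S2--a-->S2 (seen), S2--b-->S0 (seen), S2--c-->S0 (seen)

Answer: S0, S1, S2, S3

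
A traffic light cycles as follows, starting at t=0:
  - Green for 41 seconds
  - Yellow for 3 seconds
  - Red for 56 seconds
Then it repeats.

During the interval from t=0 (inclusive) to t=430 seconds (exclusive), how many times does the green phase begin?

Answer: 5

Derivation:
Cycle = 41+3+56 = 100s
green phase starts at t = k*100 + 0 for k=0,1,2,...
Need k*100+0 < 430 → k < 4.300
k ∈ {0, ..., 4} → 5 starts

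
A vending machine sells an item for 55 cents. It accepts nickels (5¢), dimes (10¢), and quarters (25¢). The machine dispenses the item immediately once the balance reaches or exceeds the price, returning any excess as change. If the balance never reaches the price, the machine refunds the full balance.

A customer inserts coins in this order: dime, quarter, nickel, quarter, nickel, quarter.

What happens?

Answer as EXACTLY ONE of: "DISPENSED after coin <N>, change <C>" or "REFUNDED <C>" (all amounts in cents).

Answer: DISPENSED after coin 4, change 10

Derivation:
Price: 55¢
Coin 1 (dime, 10¢): balance = 10¢
Coin 2 (quarter, 25¢): balance = 35¢
Coin 3 (nickel, 5¢): balance = 40¢
Coin 4 (quarter, 25¢): balance = 65¢
  → balance >= price → DISPENSE, change = 65 - 55 = 10¢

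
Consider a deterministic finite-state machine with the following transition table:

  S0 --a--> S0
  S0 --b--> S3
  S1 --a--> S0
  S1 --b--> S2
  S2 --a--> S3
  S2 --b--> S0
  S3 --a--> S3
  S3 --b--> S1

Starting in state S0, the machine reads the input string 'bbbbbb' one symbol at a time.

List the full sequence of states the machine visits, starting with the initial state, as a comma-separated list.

Start: S0
  read 'b': S0 --b--> S3
  read 'b': S3 --b--> S1
  read 'b': S1 --b--> S2
  read 'b': S2 --b--> S0
  read 'b': S0 --b--> S3
  read 'b': S3 --b--> S1

Answer: S0, S3, S1, S2, S0, S3, S1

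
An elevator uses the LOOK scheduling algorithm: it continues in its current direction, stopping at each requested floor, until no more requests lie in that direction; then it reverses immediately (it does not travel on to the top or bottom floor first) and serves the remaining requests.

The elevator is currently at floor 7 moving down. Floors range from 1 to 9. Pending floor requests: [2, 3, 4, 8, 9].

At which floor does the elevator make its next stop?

Answer: 4

Derivation:
Current floor: 7, direction: down
Requests above: [8, 9]
Requests below: [2, 3, 4]
Moving down and requests lie below → nearest below is max([2, 3, 4]) = 4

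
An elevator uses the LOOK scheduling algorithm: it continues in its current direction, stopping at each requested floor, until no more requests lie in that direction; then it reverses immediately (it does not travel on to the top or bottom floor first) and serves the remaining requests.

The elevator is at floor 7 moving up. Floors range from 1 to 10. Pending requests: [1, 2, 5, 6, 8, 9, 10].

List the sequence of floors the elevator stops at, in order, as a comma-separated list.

Current: 7, moving UP
Serve above first (ascending): [8, 9, 10]
Then reverse, serve below (descending): [6, 5, 2, 1]

Answer: 8, 9, 10, 6, 5, 2, 1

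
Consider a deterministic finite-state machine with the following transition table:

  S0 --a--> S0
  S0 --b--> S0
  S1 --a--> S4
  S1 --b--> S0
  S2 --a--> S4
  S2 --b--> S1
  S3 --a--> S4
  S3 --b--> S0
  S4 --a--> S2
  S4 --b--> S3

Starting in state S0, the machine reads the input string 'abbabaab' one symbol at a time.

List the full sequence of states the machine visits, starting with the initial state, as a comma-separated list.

Answer: S0, S0, S0, S0, S0, S0, S0, S0, S0

Derivation:
Start: S0
  read 'a': S0 --a--> S0
  read 'b': S0 --b--> S0
  read 'b': S0 --b--> S0
  read 'a': S0 --a--> S0
  read 'b': S0 --b--> S0
  read 'a': S0 --a--> S0
  read 'a': S0 --a--> S0
  read 'b': S0 --b--> S0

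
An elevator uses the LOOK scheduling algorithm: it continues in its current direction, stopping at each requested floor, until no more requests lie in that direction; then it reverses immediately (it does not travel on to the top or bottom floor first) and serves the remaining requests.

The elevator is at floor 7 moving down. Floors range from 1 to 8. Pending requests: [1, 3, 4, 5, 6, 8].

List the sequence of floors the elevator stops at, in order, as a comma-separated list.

Current: 7, moving DOWN
Serve below first (descending): [6, 5, 4, 3, 1]
Then reverse, serve above (ascending): [8]

Answer: 6, 5, 4, 3, 1, 8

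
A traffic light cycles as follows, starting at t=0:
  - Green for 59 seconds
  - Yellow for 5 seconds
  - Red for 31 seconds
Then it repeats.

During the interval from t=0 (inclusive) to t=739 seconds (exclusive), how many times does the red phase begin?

Answer: 8

Derivation:
Cycle = 59+5+31 = 95s
red phase starts at t = k*95 + 64 for k=0,1,2,...
Need k*95+64 < 739 → k < 7.105
k ∈ {0, ..., 7} → 8 starts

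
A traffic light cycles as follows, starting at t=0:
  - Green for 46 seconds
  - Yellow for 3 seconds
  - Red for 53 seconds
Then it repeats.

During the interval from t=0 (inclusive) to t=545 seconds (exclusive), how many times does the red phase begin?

Answer: 5

Derivation:
Cycle = 46+3+53 = 102s
red phase starts at t = k*102 + 49 for k=0,1,2,...
Need k*102+49 < 545 → k < 4.863
k ∈ {0, ..., 4} → 5 starts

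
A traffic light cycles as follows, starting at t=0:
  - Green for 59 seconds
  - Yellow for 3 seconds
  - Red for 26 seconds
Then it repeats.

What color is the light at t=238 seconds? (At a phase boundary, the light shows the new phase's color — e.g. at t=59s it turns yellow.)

Cycle length = 59 + 3 + 26 = 88s
t = 238, phase_t = 238 mod 88 = 62
62 >= 62 → RED

Answer: red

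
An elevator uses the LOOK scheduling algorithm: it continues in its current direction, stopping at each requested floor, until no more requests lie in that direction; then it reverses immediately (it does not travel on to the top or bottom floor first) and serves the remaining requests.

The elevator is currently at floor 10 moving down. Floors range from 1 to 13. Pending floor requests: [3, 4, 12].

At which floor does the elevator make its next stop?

Current floor: 10, direction: down
Requests above: [12]
Requests below: [3, 4]
Moving down and requests lie below → nearest below is max([3, 4]) = 4

Answer: 4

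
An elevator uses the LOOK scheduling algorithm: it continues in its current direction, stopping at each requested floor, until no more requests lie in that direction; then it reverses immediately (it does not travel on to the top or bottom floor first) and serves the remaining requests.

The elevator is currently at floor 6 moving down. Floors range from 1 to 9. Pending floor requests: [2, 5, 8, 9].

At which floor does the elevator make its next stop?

Answer: 5

Derivation:
Current floor: 6, direction: down
Requests above: [8, 9]
Requests below: [2, 5]
Moving down and requests lie below → nearest below is max([2, 5]) = 5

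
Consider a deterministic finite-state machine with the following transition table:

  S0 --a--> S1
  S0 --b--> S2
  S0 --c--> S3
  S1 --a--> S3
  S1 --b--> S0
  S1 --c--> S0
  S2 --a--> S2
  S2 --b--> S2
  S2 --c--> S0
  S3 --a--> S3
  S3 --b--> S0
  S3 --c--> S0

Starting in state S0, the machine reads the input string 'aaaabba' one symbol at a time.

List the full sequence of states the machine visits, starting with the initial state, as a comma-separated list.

Answer: S0, S1, S3, S3, S3, S0, S2, S2

Derivation:
Start: S0
  read 'a': S0 --a--> S1
  read 'a': S1 --a--> S3
  read 'a': S3 --a--> S3
  read 'a': S3 --a--> S3
  read 'b': S3 --b--> S0
  read 'b': S0 --b--> S2
  read 'a': S2 --a--> S2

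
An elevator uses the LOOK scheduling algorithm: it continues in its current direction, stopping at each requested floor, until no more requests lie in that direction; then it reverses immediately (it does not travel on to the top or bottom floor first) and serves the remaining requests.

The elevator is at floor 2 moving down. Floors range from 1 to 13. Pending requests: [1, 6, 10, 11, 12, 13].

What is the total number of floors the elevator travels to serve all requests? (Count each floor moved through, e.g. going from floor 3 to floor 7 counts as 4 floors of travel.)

Answer: 13

Derivation:
Start at floor 2 moving down, LOOK stop order: [1, 6, 10, 11, 12, 13]
  2 → 1: |1-2| = 1, total = 1
  1 → 6: |6-1| = 5, total = 6
  6 → 10: |10-6| = 4, total = 10
  10 → 11: |11-10| = 1, total = 11
  11 → 12: |12-11| = 1, total = 12
  12 → 13: |13-12| = 1, total = 13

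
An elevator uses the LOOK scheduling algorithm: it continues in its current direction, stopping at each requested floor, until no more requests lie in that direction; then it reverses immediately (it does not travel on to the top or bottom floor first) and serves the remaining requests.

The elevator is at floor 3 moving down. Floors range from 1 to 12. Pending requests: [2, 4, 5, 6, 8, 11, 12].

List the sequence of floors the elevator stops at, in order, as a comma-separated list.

Current: 3, moving DOWN
Serve below first (descending): [2]
Then reverse, serve above (ascending): [4, 5, 6, 8, 11, 12]

Answer: 2, 4, 5, 6, 8, 11, 12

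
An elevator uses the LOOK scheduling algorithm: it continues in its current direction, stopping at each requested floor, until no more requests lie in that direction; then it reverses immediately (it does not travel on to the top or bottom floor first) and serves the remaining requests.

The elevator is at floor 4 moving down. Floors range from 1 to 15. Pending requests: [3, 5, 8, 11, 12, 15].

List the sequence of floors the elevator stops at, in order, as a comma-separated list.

Answer: 3, 5, 8, 11, 12, 15

Derivation:
Current: 4, moving DOWN
Serve below first (descending): [3]
Then reverse, serve above (ascending): [5, 8, 11, 12, 15]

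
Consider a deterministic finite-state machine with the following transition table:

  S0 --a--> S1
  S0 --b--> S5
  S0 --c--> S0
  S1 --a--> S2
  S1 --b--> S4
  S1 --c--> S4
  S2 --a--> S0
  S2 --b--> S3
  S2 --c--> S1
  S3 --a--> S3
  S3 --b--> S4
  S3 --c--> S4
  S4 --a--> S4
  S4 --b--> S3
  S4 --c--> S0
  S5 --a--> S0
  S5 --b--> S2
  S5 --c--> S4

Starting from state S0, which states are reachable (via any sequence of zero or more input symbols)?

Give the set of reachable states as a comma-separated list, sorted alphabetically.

BFS from S0:
  visit S0: S0--a-->S1 (new), S0--b-->S5 (new), S0--c-->S0 (seen)
  visit S1: S1--a-->S2 (new), S1--b-->S4 (new), S1--c-->S4 (seen)
  visit S5: S5--a-->S0 (seen), S5--b-->S2 (seen), S5--c-->S4 (seen)
  visit S2: S2--a-->S0 (seen), S2--b-->S3 (new), S2--c-->S1 (seen)
  visit S4: S4--a-->S4 (seen), S4--b-->S3 (seen), S4--c-->S0 (seen)
  visit S3: S3--a-->S3 (seen), S3--b-->S4 (seen), S3--c-->S4 (seen)

Answer: S0, S1, S2, S3, S4, S5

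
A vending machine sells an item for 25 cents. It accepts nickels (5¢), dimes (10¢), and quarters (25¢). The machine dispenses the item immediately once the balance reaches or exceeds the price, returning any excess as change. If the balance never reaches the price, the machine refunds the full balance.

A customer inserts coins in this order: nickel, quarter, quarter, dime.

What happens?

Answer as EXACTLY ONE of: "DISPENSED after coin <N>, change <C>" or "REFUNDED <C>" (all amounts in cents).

Price: 25¢
Coin 1 (nickel, 5¢): balance = 5¢
Coin 2 (quarter, 25¢): balance = 30¢
  → balance >= price → DISPENSE, change = 30 - 25 = 5¢

Answer: DISPENSED after coin 2, change 5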